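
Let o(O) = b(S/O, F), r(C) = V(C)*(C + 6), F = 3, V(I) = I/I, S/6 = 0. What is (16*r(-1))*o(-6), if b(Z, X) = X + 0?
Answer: 240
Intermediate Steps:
S = 0 (S = 6*0 = 0)
V(I) = 1
r(C) = 6 + C (r(C) = 1*(C + 6) = 1*(6 + C) = 6 + C)
b(Z, X) = X
o(O) = 3
(16*r(-1))*o(-6) = (16*(6 - 1))*3 = (16*5)*3 = 80*3 = 240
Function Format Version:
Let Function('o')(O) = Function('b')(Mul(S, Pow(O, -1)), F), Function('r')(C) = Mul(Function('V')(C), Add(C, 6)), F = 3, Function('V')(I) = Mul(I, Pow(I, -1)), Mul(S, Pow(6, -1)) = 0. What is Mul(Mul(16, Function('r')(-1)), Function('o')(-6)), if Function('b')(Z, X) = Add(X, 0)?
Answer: 240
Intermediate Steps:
S = 0 (S = Mul(6, 0) = 0)
Function('V')(I) = 1
Function('r')(C) = Add(6, C) (Function('r')(C) = Mul(1, Add(C, 6)) = Mul(1, Add(6, C)) = Add(6, C))
Function('b')(Z, X) = X
Function('o')(O) = 3
Mul(Mul(16, Function('r')(-1)), Function('o')(-6)) = Mul(Mul(16, Add(6, -1)), 3) = Mul(Mul(16, 5), 3) = Mul(80, 3) = 240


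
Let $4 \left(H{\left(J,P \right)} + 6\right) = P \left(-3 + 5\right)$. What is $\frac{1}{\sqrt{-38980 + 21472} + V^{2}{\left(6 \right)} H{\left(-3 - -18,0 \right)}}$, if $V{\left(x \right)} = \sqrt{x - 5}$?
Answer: $- \frac{1}{2924} - \frac{i \sqrt{4377}}{8772} \approx -0.000342 - 0.0075421 i$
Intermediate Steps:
$H{\left(J,P \right)} = -6 + \frac{P}{2}$ ($H{\left(J,P \right)} = -6 + \frac{P \left(-3 + 5\right)}{4} = -6 + \frac{P 2}{4} = -6 + \frac{2 P}{4} = -6 + \frac{P}{2}$)
$V{\left(x \right)} = \sqrt{-5 + x}$
$\frac{1}{\sqrt{-38980 + 21472} + V^{2}{\left(6 \right)} H{\left(-3 - -18,0 \right)}} = \frac{1}{\sqrt{-38980 + 21472} + \left(\sqrt{-5 + 6}\right)^{2} \left(-6 + \frac{1}{2} \cdot 0\right)} = \frac{1}{\sqrt{-17508} + \left(\sqrt{1}\right)^{2} \left(-6 + 0\right)} = \frac{1}{2 i \sqrt{4377} + 1^{2} \left(-6\right)} = \frac{1}{2 i \sqrt{4377} + 1 \left(-6\right)} = \frac{1}{2 i \sqrt{4377} - 6} = \frac{1}{-6 + 2 i \sqrt{4377}}$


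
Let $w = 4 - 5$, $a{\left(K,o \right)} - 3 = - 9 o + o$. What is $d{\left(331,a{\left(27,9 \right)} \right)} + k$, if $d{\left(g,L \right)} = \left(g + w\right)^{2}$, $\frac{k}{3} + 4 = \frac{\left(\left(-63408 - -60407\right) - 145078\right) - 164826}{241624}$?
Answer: $\frac{26309015397}{241624} \approx 1.0888 \cdot 10^{5}$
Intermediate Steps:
$a{\left(K,o \right)} = 3 - 8 o$ ($a{\left(K,o \right)} = 3 + \left(- 9 o + o\right) = 3 - 8 o$)
$w = -1$
$k = - \frac{3838203}{241624}$ ($k = -12 + 3 \frac{\left(\left(-63408 - -60407\right) - 145078\right) - 164826}{241624} = -12 + 3 \left(\left(\left(-63408 + 60407\right) - 145078\right) - 164826\right) \frac{1}{241624} = -12 + 3 \left(\left(-3001 - 145078\right) - 164826\right) \frac{1}{241624} = -12 + 3 \left(-148079 - 164826\right) \frac{1}{241624} = -12 + 3 \left(\left(-312905\right) \frac{1}{241624}\right) = -12 + 3 \left(- \frac{312905}{241624}\right) = -12 - \frac{938715}{241624} = - \frac{3838203}{241624} \approx -15.885$)
$d{\left(g,L \right)} = \left(-1 + g\right)^{2}$ ($d{\left(g,L \right)} = \left(g - 1\right)^{2} = \left(-1 + g\right)^{2}$)
$d{\left(331,a{\left(27,9 \right)} \right)} + k = \left(-1 + 331\right)^{2} - \frac{3838203}{241624} = 330^{2} - \frac{3838203}{241624} = 108900 - \frac{3838203}{241624} = \frac{26309015397}{241624}$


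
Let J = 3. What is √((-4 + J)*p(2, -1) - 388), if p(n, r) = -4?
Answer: 8*I*√6 ≈ 19.596*I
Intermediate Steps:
√((-4 + J)*p(2, -1) - 388) = √((-4 + 3)*(-4) - 388) = √(-1*(-4) - 388) = √(4 - 388) = √(-384) = 8*I*√6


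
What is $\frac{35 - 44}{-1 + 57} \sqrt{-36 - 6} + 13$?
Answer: $13 - \frac{9 i \sqrt{42}}{56} \approx 13.0 - 1.0415 i$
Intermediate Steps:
$\frac{35 - 44}{-1 + 57} \sqrt{-36 - 6} + 13 = - \frac{9}{56} \sqrt{-42} + 13 = \left(-9\right) \frac{1}{56} i \sqrt{42} + 13 = - \frac{9 i \sqrt{42}}{56} + 13 = 13 - \frac{9 i \sqrt{42}}{56}$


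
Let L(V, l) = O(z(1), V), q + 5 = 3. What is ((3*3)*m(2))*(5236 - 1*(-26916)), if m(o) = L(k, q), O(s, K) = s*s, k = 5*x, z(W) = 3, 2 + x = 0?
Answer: 2604312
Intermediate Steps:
x = -2 (x = -2 + 0 = -2)
q = -2 (q = -5 + 3 = -2)
k = -10 (k = 5*(-2) = -10)
O(s, K) = s²
L(V, l) = 9 (L(V, l) = 3² = 9)
m(o) = 9
((3*3)*m(2))*(5236 - 1*(-26916)) = ((3*3)*9)*(5236 - 1*(-26916)) = (9*9)*(5236 + 26916) = 81*32152 = 2604312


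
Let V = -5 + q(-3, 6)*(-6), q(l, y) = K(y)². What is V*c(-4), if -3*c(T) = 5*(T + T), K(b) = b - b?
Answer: -200/3 ≈ -66.667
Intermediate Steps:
K(b) = 0
c(T) = -10*T/3 (c(T) = -5*(T + T)/3 = -5*2*T/3 = -10*T/3)
q(l, y) = 0 (q(l, y) = 0² = 0)
V = -5 (V = -5 + 0*(-6) = -5 + 0 = -5)
V*c(-4) = -(-50)*(-4)/3 = -5*40/3 = -200/3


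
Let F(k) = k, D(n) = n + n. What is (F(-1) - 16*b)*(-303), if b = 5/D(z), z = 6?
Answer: 2323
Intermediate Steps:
D(n) = 2*n
b = 5/12 (b = 5/((2*6)) = 5/12 ≈ 0.41667)
(F(-1) - 16*b)*(-303) = (-1 - 16*5/12)*(-303) = (-1 - 20/3)*(-303) = -23/3*(-303) = 2323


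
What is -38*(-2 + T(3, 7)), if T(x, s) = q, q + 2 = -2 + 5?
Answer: 38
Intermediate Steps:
q = 1 (q = -2 + (-2 + 5) = -2 + 3 = 1)
T(x, s) = 1
-38*(-2 + T(3, 7)) = -38*(-2 + 1) = -38*(-1) = 38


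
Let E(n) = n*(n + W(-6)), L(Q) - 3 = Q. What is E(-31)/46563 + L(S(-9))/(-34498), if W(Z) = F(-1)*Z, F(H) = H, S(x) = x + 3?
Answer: 26875639/1606330374 ≈ 0.016731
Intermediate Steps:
S(x) = 3 + x
L(Q) = 3 + Q
W(Z) = -Z
E(n) = n*(6 + n) (E(n) = n*(n - 1*(-6)) = n*(n + 6) = n*(6 + n))
E(-31)/46563 + L(S(-9))/(-34498) = -31*(6 - 31)/46563 + (3 + (3 - 9))/(-34498) = -31*(-25)*(1/46563) + (3 - 6)*(-1/34498) = 775*(1/46563) - 3*(-1/34498) = 775/46563 + 3/34498 = 26875639/1606330374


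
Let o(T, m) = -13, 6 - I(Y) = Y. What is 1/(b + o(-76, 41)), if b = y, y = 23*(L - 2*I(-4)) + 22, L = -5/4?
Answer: -4/1919 ≈ -0.0020844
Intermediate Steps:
I(Y) = 6 - Y
L = -5/4 (L = -5*1/4 = -5/4 ≈ -1.2500)
y = -1867/4 (y = 23*(-5/4 - 2*(6 - 1*(-4))) + 22 = 23*(-5/4 - 2*(6 + 4)) + 22 = 23*(-5/4 - 2*10) + 22 = 23*(-5/4 - 20) + 22 = 23*(-85/4) + 22 = -1955/4 + 22 = -1867/4 ≈ -466.75)
b = -1867/4 ≈ -466.75
1/(b + o(-76, 41)) = 1/(-1867/4 - 13) = 1/(-1919/4) = -4/1919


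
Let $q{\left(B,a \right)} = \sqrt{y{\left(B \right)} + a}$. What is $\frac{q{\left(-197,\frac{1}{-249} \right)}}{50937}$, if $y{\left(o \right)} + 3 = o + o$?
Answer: $\frac{i \sqrt{24614646}}{12683313} \approx 0.00039117 i$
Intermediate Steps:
$y{\left(o \right)} = -3 + 2 o$ ($y{\left(o \right)} = -3 + \left(o + o\right) = -3 + 2 o$)
$q{\left(B,a \right)} = \sqrt{-3 + a + 2 B}$ ($q{\left(B,a \right)} = \sqrt{\left(-3 + 2 B\right) + a} = \sqrt{-3 + a + 2 B}$)
$\frac{q{\left(-197,\frac{1}{-249} \right)}}{50937} = \frac{\sqrt{-3 + \frac{1}{-249} + 2 \left(-197\right)}}{50937} = \sqrt{-3 - \frac{1}{249} - 394} \cdot \frac{1}{50937} = \sqrt{- \frac{98854}{249}} \cdot \frac{1}{50937} = \frac{i \sqrt{24614646}}{249} \cdot \frac{1}{50937} = \frac{i \sqrt{24614646}}{12683313}$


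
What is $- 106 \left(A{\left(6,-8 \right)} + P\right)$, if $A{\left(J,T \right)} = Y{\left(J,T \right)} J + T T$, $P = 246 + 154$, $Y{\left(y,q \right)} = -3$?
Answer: $-47276$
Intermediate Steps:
$P = 400$
$A{\left(J,T \right)} = T^{2} - 3 J$ ($A{\left(J,T \right)} = - 3 J + T T = - 3 J + T^{2} = T^{2} - 3 J$)
$- 106 \left(A{\left(6,-8 \right)} + P\right) = - 106 \left(\left(\left(-8\right)^{2} - 18\right) + 400\right) = - 106 \left(\left(64 - 18\right) + 400\right) = - 106 \left(46 + 400\right) = - 106 \cdot 446 = \left(-1\right) 47276 = -47276$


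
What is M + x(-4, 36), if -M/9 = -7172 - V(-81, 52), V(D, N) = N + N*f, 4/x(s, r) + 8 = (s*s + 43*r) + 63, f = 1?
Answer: 106018600/1619 ≈ 65484.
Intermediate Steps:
x(s, r) = 4/(55 + s**2 + 43*r) (x(s, r) = 4/(-8 + ((s*s + 43*r) + 63)) = 4/(-8 + ((s**2 + 43*r) + 63)) = 4/(-8 + (63 + s**2 + 43*r)) = 4/(55 + s**2 + 43*r))
V(D, N) = 2*N (V(D, N) = N + N*1 = N + N = 2*N)
M = 65484 (M = -9*(-7172 - 2*52) = -9*(-7172 - 1*104) = -9*(-7172 - 104) = -9*(-7276) = 65484)
M + x(-4, 36) = 65484 + 4/(55 + (-4)**2 + 43*36) = 65484 + 4/(55 + 16 + 1548) = 65484 + 4/1619 = 106018600/1619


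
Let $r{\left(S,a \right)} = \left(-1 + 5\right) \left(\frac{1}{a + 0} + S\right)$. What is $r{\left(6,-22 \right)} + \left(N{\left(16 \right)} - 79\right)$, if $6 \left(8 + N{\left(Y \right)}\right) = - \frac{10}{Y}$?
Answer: $- \frac{33415}{528} \approx -63.286$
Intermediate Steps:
$N{\left(Y \right)} = -8 - \frac{5}{3 Y}$ ($N{\left(Y \right)} = -8 + \frac{\left(-10\right) \frac{1}{Y}}{6} = -8 - \frac{5}{3 Y}$)
$r{\left(S,a \right)} = 4 S + \frac{4}{a}$ ($r{\left(S,a \right)} = 4 \left(\frac{1}{a} + S\right) = 4 \left(S + \frac{1}{a}\right) = 4 S + \frac{4}{a}$)
$r{\left(6,-22 \right)} + \left(N{\left(16 \right)} - 79\right) = \left(4 \cdot 6 + \frac{4}{-22}\right) - \left(87 + \frac{5}{48}\right) = \left(24 + 4 \left(- \frac{1}{22}\right)\right) - \frac{4181}{48} = \left(24 - \frac{2}{11}\right) - \frac{4181}{48} = \frac{262}{11} - \frac{4181}{48} = - \frac{33415}{528}$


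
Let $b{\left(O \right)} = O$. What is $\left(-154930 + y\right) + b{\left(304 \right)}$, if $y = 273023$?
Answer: $118397$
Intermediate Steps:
$\left(-154930 + y\right) + b{\left(304 \right)} = \left(-154930 + 273023\right) + 304 = 118093 + 304 = 118397$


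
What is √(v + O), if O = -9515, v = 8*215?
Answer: I*√7795 ≈ 88.289*I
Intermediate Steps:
v = 1720
√(v + O) = √(1720 - 9515) = √(-7795) = I*√7795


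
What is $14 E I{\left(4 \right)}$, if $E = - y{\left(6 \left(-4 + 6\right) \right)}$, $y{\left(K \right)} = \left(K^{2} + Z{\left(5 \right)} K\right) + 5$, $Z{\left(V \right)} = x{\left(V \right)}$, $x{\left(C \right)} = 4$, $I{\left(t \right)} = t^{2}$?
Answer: $-44128$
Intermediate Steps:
$Z{\left(V \right)} = 4$
$y{\left(K \right)} = 5 + K^{2} + 4 K$ ($y{\left(K \right)} = \left(K^{2} + 4 K\right) + 5 = 5 + K^{2} + 4 K$)
$E = -197$ ($E = - (5 + \left(6 \left(-4 + 6\right)\right)^{2} + 4 \cdot 6 \left(-4 + 6\right)) = - (5 + \left(6 \cdot 2\right)^{2} + 4 \cdot 6 \cdot 2) = - (5 + 12^{2} + 4 \cdot 12) = - (5 + 144 + 48) = \left(-1\right) 197 = -197$)
$14 E I{\left(4 \right)} = 14 \left(-197\right) 4^{2} = \left(-2758\right) 16 = -44128$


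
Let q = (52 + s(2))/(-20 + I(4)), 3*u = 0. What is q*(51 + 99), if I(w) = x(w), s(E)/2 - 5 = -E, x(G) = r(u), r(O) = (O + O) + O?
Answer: -435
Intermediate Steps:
u = 0 (u = (1/3)*0 = 0)
r(O) = 3*O (r(O) = 2*O + O = 3*O)
x(G) = 0 (x(G) = 3*0 = 0)
s(E) = 10 - 2*E (s(E) = 10 + 2*(-E) = 10 - 2*E)
I(w) = 0
q = -29/10 (q = (52 + (10 - 2*2))/(-20 + 0) = (52 + (10 - 4))/(-20) = (52 + 6)*(-1/20) = 58*(-1/20) = -29/10 ≈ -2.9000)
q*(51 + 99) = -29*(51 + 99)/10 = -29/10*150 = -435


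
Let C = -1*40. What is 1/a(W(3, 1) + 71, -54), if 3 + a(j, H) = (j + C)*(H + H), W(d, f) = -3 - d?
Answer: -1/2703 ≈ -0.00036996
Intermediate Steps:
C = -40
a(j, H) = -3 + 2*H*(-40 + j) (a(j, H) = -3 + (j - 40)*(H + H) = -3 + (-40 + j)*(2*H) = -3 + 2*H*(-40 + j))
1/a(W(3, 1) + 71, -54) = 1/(-3 - 80*(-54) + 2*(-54)*((-3 - 1*3) + 71)) = 1/(-3 + 4320 + 2*(-54)*((-3 - 3) + 71)) = 1/(-3 + 4320 + 2*(-54)*(-6 + 71)) = 1/(-3 + 4320 + 2*(-54)*65) = 1/(-3 + 4320 - 7020) = 1/(-2703) = -1/2703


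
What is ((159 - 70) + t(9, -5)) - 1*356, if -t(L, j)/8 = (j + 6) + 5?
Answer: -315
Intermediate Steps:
t(L, j) = -88 - 8*j (t(L, j) = -8*((j + 6) + 5) = -8*((6 + j) + 5) = -8*(11 + j) = -88 - 8*j)
((159 - 70) + t(9, -5)) - 1*356 = ((159 - 70) + (-88 - 8*(-5))) - 1*356 = (89 + (-88 + 40)) - 356 = (89 - 48) - 356 = 41 - 356 = -315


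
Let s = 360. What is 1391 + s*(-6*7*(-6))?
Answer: 92111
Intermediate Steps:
1391 + s*(-6*7*(-6)) = 1391 + 360*(-6*7*(-6)) = 1391 + 360*(-42*(-6)) = 1391 + 360*252 = 1391 + 90720 = 92111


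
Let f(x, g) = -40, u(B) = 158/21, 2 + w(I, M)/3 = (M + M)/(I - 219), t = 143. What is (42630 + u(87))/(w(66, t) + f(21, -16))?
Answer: -3805399/4606 ≈ -826.18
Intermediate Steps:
w(I, M) = -6 + 6*M/(-219 + I) (w(I, M) = -6 + 3*((M + M)/(I - 219)) = -6 + 3*((2*M)/(-219 + I)) = -6 + 3*(2*M/(-219 + I)) = -6 + 6*M/(-219 + I))
u(B) = 158/21 (u(B) = 158*(1/21) = 158/21)
(42630 + u(87))/(w(66, t) + f(21, -16)) = (42630 + 158/21)/(6*(219 + 143 - 1*66)/(-219 + 66) - 40) = 895388/(21*(6*(219 + 143 - 66)/(-153) - 40)) = 895388/(21*(6*(-1/153)*296 - 40)) = 895388/(21*(-592/51 - 40)) = 895388/(21*(-2632/51)) = (895388/21)*(-51/2632) = -3805399/4606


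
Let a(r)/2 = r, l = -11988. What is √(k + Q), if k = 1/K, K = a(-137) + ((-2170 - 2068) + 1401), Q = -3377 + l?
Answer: 2*I*√37176851319/3111 ≈ 123.96*I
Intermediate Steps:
a(r) = 2*r
Q = -15365 (Q = -3377 - 11988 = -15365)
K = -3111 (K = 2*(-137) + ((-2170 - 2068) + 1401) = -274 + (-4238 + 1401) = -274 - 2837 = -3111)
k = -1/3111 (k = 1/(-3111) = -1/3111 ≈ -0.00032144)
√(k + Q) = √(-1/3111 - 15365) = √(-47800516/3111) = 2*I*√37176851319/3111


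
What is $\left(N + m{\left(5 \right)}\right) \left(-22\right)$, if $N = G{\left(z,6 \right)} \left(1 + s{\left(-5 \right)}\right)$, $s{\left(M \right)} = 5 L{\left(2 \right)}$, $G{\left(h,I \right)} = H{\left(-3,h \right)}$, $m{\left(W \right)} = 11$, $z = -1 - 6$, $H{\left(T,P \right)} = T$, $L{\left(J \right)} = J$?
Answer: $484$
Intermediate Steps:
$z = -7$ ($z = -1 - 6 = -7$)
$G{\left(h,I \right)} = -3$
$s{\left(M \right)} = 10$ ($s{\left(M \right)} = 5 \cdot 2 = 10$)
$N = -33$ ($N = - 3 \left(1 + 10\right) = \left(-3\right) 11 = -33$)
$\left(N + m{\left(5 \right)}\right) \left(-22\right) = \left(-33 + 11\right) \left(-22\right) = \left(-22\right) \left(-22\right) = 484$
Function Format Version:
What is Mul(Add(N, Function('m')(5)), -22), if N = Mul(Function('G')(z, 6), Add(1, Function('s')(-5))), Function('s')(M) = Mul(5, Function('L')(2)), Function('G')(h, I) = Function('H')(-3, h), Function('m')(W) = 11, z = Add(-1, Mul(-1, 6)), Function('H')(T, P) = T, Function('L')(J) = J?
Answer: 484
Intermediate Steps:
z = -7 (z = Add(-1, -6) = -7)
Function('G')(h, I) = -3
Function('s')(M) = 10 (Function('s')(M) = Mul(5, 2) = 10)
N = -33 (N = Mul(-3, Add(1, 10)) = Mul(-3, 11) = -33)
Mul(Add(N, Function('m')(5)), -22) = Mul(Add(-33, 11), -22) = Mul(-22, -22) = 484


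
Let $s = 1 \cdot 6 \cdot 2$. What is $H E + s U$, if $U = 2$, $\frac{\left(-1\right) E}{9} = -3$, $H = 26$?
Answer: $726$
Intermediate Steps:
$E = 27$ ($E = \left(-9\right) \left(-3\right) = 27$)
$s = 12$ ($s = 6 \cdot 2 = 12$)
$H E + s U = 26 \cdot 27 + 12 \cdot 2 = 702 + 24 = 726$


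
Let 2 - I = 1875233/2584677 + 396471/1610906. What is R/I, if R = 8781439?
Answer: 36563028938596473918/4281769808759 ≈ 8.5392e+6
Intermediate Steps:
I = 4281769808759/4163671687362 (I = 2 - (1875233/2584677 + 396471/1610906) = 2 - 1*4045573565965/4163671687362 = 2 - 4045573565965/4163671687362 = 4281769808759/4163671687362 ≈ 1.0284)
R/I = 8781439/(4281769808759/4163671687362) = 8781439*(4163671687362/4281769808759) = 36563028938596473918/4281769808759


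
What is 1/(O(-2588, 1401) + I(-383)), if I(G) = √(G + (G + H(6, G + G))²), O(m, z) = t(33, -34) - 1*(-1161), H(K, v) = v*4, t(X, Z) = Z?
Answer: -1127/10611297 + √11881426/10611297 ≈ 0.00021863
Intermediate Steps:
H(K, v) = 4*v
O(m, z) = 1127 (O(m, z) = -34 - 1*(-1161) = -34 + 1161 = 1127)
I(G) = √(G + 81*G²) (I(G) = √(G + (G + 4*(G + G))²) = √(G + (G + 4*(2*G))²) = √(G + (G + 8*G)²) = √(G + (9*G)²) = √(G + 81*G²))
1/(O(-2588, 1401) + I(-383)) = 1/(1127 + √(-383*(1 + 81*(-383)))) = 1/(1127 + √(-383*(1 - 31023))) = 1/(1127 + √(-383*(-31022))) = 1/(1127 + √11881426)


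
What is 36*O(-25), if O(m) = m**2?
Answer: 22500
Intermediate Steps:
36*O(-25) = 36*(-25)**2 = 36*625 = 22500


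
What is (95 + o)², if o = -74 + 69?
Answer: 8100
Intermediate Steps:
o = -5
(95 + o)² = (95 - 5)² = 90² = 8100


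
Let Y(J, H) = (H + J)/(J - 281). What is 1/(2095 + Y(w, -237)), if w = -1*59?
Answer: 85/178149 ≈ 0.00047713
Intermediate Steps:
w = -59
Y(J, H) = (H + J)/(-281 + J)
1/(2095 + Y(w, -237)) = 1/(2095 + (-237 - 59)/(-281 - 59)) = 1/(2095 - 296/(-340)) = 1/(2095 - 1/340*(-296)) = 1/(2095 + 74/85) = 1/(178149/85) = 85/178149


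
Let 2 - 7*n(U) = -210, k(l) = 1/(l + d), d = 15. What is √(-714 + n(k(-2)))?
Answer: I*√33502/7 ≈ 26.148*I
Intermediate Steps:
k(l) = 1/(15 + l) (k(l) = 1/(l + 15) = 1/(15 + l))
n(U) = 212/7 (n(U) = 2/7 - ⅐*(-210) = 2/7 + 30 = 212/7)
√(-714 + n(k(-2))) = √(-714 + 212/7) = √(-4786/7) = I*√33502/7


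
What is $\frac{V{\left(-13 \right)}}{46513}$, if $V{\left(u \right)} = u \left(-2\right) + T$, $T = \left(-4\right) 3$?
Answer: $\frac{14}{46513} \approx 0.00030099$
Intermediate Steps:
$T = -12$
$V{\left(u \right)} = -12 - 2 u$ ($V{\left(u \right)} = u \left(-2\right) - 12 = - 2 u - 12 = -12 - 2 u$)
$\frac{V{\left(-13 \right)}}{46513} = \frac{-12 - -26}{46513} = \left(-12 + 26\right) \frac{1}{46513} = 14 \cdot \frac{1}{46513} = \frac{14}{46513}$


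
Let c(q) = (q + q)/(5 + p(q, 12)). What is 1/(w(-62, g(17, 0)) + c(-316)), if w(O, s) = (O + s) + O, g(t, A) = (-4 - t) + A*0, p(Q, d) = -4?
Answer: -1/777 ≈ -0.0012870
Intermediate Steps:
g(t, A) = -4 - t (g(t, A) = (-4 - t) + 0 = -4 - t)
c(q) = 2*q (c(q) = (q + q)/(5 - 4) = (2*q)/1 = (2*q)*1 = 2*q)
w(O, s) = s + 2*O
1/(w(-62, g(17, 0)) + c(-316)) = 1/(((-4 - 1*17) + 2*(-62)) + 2*(-316)) = 1/(((-4 - 17) - 124) - 632) = 1/((-21 - 124) - 632) = 1/(-145 - 632) = 1/(-777) = -1/777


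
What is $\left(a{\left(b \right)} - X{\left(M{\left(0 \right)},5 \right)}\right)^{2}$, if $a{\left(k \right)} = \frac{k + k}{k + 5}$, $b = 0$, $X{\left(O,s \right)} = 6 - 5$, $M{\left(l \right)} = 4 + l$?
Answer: $1$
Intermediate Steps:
$X{\left(O,s \right)} = 1$
$a{\left(k \right)} = \frac{2 k}{5 + k}$
$\left(a{\left(b \right)} - X{\left(M{\left(0 \right)},5 \right)}\right)^{2} = \left(2 \cdot 0 \frac{1}{5 + 0} - 1\right)^{2} = \left(2 \cdot 0 \cdot \frac{1}{5} - 1\right)^{2} = \left(0 - 1\right)^{2} = \left(-1\right)^{2} = 1$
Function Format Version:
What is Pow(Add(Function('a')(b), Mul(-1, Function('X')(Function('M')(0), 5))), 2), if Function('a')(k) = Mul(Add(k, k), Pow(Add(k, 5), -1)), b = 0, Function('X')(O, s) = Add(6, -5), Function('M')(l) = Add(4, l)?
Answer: 1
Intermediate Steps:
Function('X')(O, s) = 1
Function('a')(k) = Mul(2, k, Pow(Add(5, k), -1)) (Function('a')(k) = Mul(Mul(2, k), Pow(Add(5, k), -1)) = Mul(2, k, Pow(Add(5, k), -1)))
Pow(Add(Function('a')(b), Mul(-1, Function('X')(Function('M')(0), 5))), 2) = Pow(Add(Mul(2, 0, Pow(Add(5, 0), -1)), Mul(-1, 1)), 2) = Pow(Add(Mul(2, 0, Pow(5, -1)), -1), 2) = Pow(Add(Mul(2, 0, Rational(1, 5)), -1), 2) = Pow(Add(0, -1), 2) = Pow(-1, 2) = 1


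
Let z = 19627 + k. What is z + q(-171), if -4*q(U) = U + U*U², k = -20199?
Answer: 2499047/2 ≈ 1.2495e+6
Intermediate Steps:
z = -572 (z = 19627 - 20199 = -572)
q(U) = -U/4 - U³/4 (q(U) = -(U + U*U²)/4 = -(U + U³)/4 = -U/4 - U³/4)
z + q(-171) = -572 - ¼*(-171)*(1 + (-171)²) = -572 - ¼*(-171)*(1 + 29241) = -572 - ¼*(-171)*29242 = -572 + 2500191/2 = 2499047/2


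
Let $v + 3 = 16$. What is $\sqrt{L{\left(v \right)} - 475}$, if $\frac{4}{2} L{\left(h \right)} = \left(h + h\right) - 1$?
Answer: $\frac{5 i \sqrt{74}}{2} \approx 21.506 i$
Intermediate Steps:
$v = 13$ ($v = -3 + 16 = 13$)
$L{\left(h \right)} = - \frac{1}{2} + h$ ($L{\left(h \right)} = \frac{\left(h + h\right) - 1}{2} = \frac{2 h - 1}{2} = \frac{-1 + 2 h}{2} = - \frac{1}{2} + h$)
$\sqrt{L{\left(v \right)} - 475} = \sqrt{\left(- \frac{1}{2} + 13\right) - 475} = \sqrt{\frac{25}{2} - 475} = \sqrt{- \frac{925}{2}} = \frac{5 i \sqrt{74}}{2}$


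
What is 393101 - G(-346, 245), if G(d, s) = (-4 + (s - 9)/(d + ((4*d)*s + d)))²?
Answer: 2836231368386588/7215313249 ≈ 3.9309e+5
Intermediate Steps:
G(d, s) = (-4 + (-9 + s)/(2*d + 4*d*s))² (G(d, s) = (-4 + (-9 + s)/(d + (4*d*s + d)))² = (-4 + (-9 + s)/(d + (d + 4*d*s)))² = (-4 + (-9 + s)/(2*d + 4*d*s))²)
393101 - G(-346, 245) = 393101 - (9 - 1*245 + 8*(-346) + 16*(-346)*245)²/(4*(-346)²*(1 + 2*245)²) = 393101 - (9 - 245 - 2768 - 1356320)²/(4*119716*(1 + 490)²) = 393101 - (-1359324)²/(4*119716*491²) = 393101 - 1847761736976/(4*119716*241081) = 393101 - 1*115485108561/7215313249 = 393101 - 115485108561/7215313249 = 2836231368386588/7215313249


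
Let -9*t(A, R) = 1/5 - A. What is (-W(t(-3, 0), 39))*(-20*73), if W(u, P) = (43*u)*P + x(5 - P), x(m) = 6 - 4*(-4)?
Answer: -2515288/3 ≈ -8.3843e+5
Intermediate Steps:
t(A, R) = -1/45 + A/9 (t(A, R) = -(1/5 - A)/9 = -1/45 + A/9)
x(m) = 22 (x(m) = 6 + 16 = 22)
W(u, P) = 22 + 43*P*u (W(u, P) = (43*u)*P + 22 = 43*P*u + 22 = 22 + 43*P*u)
(-W(t(-3, 0), 39))*(-20*73) = (-(22 + 43*39*(-1/45 + (1/9)*(-3))))*(-20*73) = -(22 + 43*39*(-1/45 - 1/3))*(-1460) = -(22 + 43*39*(-16/45))*(-1460) = -(22 - 8944/15)*(-1460) = -1*(-8614/15)*(-1460) = (8614/15)*(-1460) = -2515288/3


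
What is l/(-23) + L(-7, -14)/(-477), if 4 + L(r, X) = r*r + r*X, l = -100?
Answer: 44411/10971 ≈ 4.0480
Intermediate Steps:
L(r, X) = -4 + r² + X*r (L(r, X) = -4 + (r*r + r*X) = -4 + (r² + X*r) = -4 + r² + X*r)
l/(-23) + L(-7, -14)/(-477) = -100/(-23) + (-4 + (-7)² - 14*(-7))/(-477) = -100*(-1/23) + (-4 + 49 + 98)*(-1/477) = 100/23 + 143*(-1/477) = 100/23 - 143/477 = 44411/10971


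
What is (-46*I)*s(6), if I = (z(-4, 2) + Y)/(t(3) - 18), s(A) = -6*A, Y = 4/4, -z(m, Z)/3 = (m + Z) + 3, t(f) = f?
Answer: 1104/5 ≈ 220.80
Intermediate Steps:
z(m, Z) = -9 - 3*Z - 3*m (z(m, Z) = -3*((m + Z) + 3) = -3*((Z + m) + 3) = -3*(3 + Z + m) = -9 - 3*Z - 3*m)
Y = 1 (Y = 4*(1/4) = 1)
I = 2/15 (I = ((-9 - 3*2 - 3*(-4)) + 1)/(3 - 18) = ((-9 - 6 + 12) + 1)/(-15) = (-3 + 1)*(-1/15) = -2*(-1/15) = 2/15 ≈ 0.13333)
(-46*I)*s(6) = (-46*2/15)*(-6*6) = -92/15*(-36) = 1104/5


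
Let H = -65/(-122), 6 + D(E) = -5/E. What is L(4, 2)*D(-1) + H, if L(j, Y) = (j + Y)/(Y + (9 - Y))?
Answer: -49/366 ≈ -0.13388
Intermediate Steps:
D(E) = -6 - 5/E
L(j, Y) = Y/9 + j/9 (L(j, Y) = (Y + j)/9 = (Y + j)*(1/9) = Y/9 + j/9)
H = 65/122 (H = -65*(-1/122) = 65/122 ≈ 0.53279)
L(4, 2)*D(-1) + H = ((1/9)*2 + (1/9)*4)*(-6 - 5/(-1)) + 65/122 = (2/9 + 4/9)*(-6 - 5*(-1)) + 65/122 = 2*(-6 + 5)/3 + 65/122 = (2/3)*(-1) + 65/122 = -2/3 + 65/122 = -49/366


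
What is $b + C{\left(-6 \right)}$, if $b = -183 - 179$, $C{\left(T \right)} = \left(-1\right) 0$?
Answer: $-362$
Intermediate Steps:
$C{\left(T \right)} = 0$
$b = -362$ ($b = -183 - 179 = -362$)
$b + C{\left(-6 \right)} = -362 + 0 = -362$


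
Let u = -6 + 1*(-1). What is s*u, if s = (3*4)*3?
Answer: -252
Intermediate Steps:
u = -7 (u = -6 - 1 = -7)
s = 36 (s = 12*3 = 36)
s*u = 36*(-7) = -252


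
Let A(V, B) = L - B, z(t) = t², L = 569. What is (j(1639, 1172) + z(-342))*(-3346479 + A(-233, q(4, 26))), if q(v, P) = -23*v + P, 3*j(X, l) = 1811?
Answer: -1180089216332/3 ≈ -3.9336e+11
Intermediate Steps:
j(X, l) = 1811/3 (j(X, l) = (⅓)*1811 = 1811/3)
q(v, P) = P - 23*v
A(V, B) = 569 - B
(j(1639, 1172) + z(-342))*(-3346479 + A(-233, q(4, 26))) = (1811/3 + (-342)²)*(-3346479 + (569 - (26 - 23*4))) = (1811/3 + 116964)*(-3346479 + (569 - (26 - 92))) = 352703*(-3346479 + (569 - 1*(-66)))/3 = 352703*(-3346479 + (569 + 66))/3 = 352703*(-3346479 + 635)/3 = (352703/3)*(-3345844) = -1180089216332/3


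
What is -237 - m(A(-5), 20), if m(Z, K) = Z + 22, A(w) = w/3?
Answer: -772/3 ≈ -257.33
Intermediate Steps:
A(w) = w/3 (A(w) = w*(⅓) = w/3)
m(Z, K) = 22 + Z
-237 - m(A(-5), 20) = -237 - (22 + (⅓)*(-5)) = -237 - (22 - 5/3) = -237 - 1*61/3 = -237 - 61/3 = -772/3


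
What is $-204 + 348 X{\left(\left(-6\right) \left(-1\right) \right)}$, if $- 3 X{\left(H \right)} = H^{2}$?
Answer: $-4380$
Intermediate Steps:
$X{\left(H \right)} = - \frac{H^{2}}{3}$
$-204 + 348 X{\left(\left(-6\right) \left(-1\right) \right)} = -204 + 348 \left(- \frac{\left(\left(-6\right) \left(-1\right)\right)^{2}}{3}\right) = -204 + 348 \left(- \frac{6^{2}}{3}\right) = -204 + 348 \left(\left(- \frac{1}{3}\right) 36\right) = -204 + 348 \left(-12\right) = -204 - 4176 = -4380$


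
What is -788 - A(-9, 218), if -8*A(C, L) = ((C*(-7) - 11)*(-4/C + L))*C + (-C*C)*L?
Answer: -63097/4 ≈ -15774.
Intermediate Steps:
A(C, L) = L*C²/8 - C*(-11 - 7*C)*(L - 4/C)/8 (A(C, L) = -(((C*(-7) - 11)*(-4/C + L))*C + (-C*C)*L)/8 = -(((-7*C - 11)*(L - 4/C))*C + (-C²)*L)/8 = -(((-11 - 7*C)*(L - 4/C))*C - L*C²)/8 = -(C*(-11 - 7*C)*(L - 4/C) - L*C²)/8 = -(-L*C² + C*(-11 - 7*C)*(L - 4/C))/8 = L*C²/8 - C*(-11 - 7*C)*(L - 4/C)/8)
-788 - A(-9, 218) = -788 - (-11/2 - 7/2*(-9) + 218*(-9)² + (11/8)*(-9)*218) = -788 - (-11/2 + 63/2 + 218*81 - 10791/4) = -788 - (-11/2 + 63/2 + 17658 - 10791/4) = -788 - 1*59945/4 = -788 - 59945/4 = -63097/4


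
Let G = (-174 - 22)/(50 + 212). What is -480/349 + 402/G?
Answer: -9213039/17101 ≈ -538.74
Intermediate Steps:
G = -98/131 (G = -196/262 = -196*1/262 = -98/131 ≈ -0.74809)
-480/349 + 402/G = -480/349 + 402/(-98/131) = -480*1/349 + 402*(-131/98) = -480/349 - 26331/49 = -9213039/17101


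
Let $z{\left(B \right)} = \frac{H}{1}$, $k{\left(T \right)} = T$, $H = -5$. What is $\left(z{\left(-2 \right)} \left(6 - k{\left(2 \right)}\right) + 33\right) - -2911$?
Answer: $2924$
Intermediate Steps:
$z{\left(B \right)} = -5$ ($z{\left(B \right)} = - \frac{5}{1} = \left(-5\right) 1 = -5$)
$\left(z{\left(-2 \right)} \left(6 - k{\left(2 \right)}\right) + 33\right) - -2911 = \left(- 5 \left(6 - 2\right) + 33\right) - -2911 = \left(- 5 \left(6 - 2\right) + 33\right) + 2911 = \left(\left(-5\right) 4 + 33\right) + 2911 = \left(-20 + 33\right) + 2911 = 13 + 2911 = 2924$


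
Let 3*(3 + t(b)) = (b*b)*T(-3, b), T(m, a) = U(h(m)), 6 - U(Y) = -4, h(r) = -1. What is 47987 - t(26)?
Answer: 137210/3 ≈ 45737.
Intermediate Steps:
U(Y) = 10 (U(Y) = 6 - 1*(-4) = 6 + 4 = 10)
T(m, a) = 10
t(b) = -3 + 10*b²/3 (t(b) = -3 + ((b*b)*10)/3 = -3 + (b²*10)/3 = -3 + (10*b²)/3 = -3 + 10*b²/3)
47987 - t(26) = 47987 - (-3 + (10/3)*26²) = 47987 - (-3 + (10/3)*676) = 47987 - (-3 + 6760/3) = 47987 - 1*6751/3 = 47987 - 6751/3 = 137210/3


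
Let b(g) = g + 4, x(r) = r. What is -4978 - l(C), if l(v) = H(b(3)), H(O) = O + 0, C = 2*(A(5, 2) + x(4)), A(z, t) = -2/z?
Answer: -4985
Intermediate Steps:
b(g) = 4 + g
C = 36/5 (C = 2*(-2/5 + 4) = 2*(-2*⅕ + 4) = 2*(-⅖ + 4) = 2*(18/5) = 36/5 ≈ 7.2000)
H(O) = O
l(v) = 7 (l(v) = 4 + 3 = 7)
-4978 - l(C) = -4978 - 1*7 = -4978 - 7 = -4985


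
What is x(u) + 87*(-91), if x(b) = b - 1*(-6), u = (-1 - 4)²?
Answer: -7886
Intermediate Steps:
u = 25 (u = (-5)² = 25)
x(b) = 6 + b (x(b) = b + 6 = 6 + b)
x(u) + 87*(-91) = (6 + 25) + 87*(-91) = 31 - 7917 = -7886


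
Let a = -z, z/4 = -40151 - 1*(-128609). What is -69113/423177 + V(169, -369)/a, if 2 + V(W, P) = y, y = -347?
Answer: -352271047/2170051656 ≈ -0.16233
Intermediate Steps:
z = 353832 (z = 4*(-40151 - 1*(-128609)) = 4*(-40151 + 128609) = 4*88458 = 353832)
V(W, P) = -349 (V(W, P) = -2 - 347 = -349)
a = -353832 (a = -1*353832 = -353832)
-69113/423177 + V(169, -369)/a = -69113/423177 - 349/(-353832) = -69113*1/423177 - 349*(-1/353832) = -69113/423177 + 349/353832 = -352271047/2170051656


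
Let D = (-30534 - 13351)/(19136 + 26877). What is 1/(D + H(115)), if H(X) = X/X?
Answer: 46013/2128 ≈ 21.623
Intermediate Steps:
H(X) = 1
D = -43885/46013 ≈ -0.95375
1/(D + H(115)) = 1/(-43885/46013 + 1) = 1/(2128/46013) = 46013/2128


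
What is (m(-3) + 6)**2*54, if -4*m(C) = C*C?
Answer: 6075/8 ≈ 759.38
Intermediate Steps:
m(C) = -C**2/4 (m(C) = -C*C/4 = -C**2/4)
(m(-3) + 6)**2*54 = (-1/4*(-3)**2 + 6)**2*54 = (-1/4*9 + 6)**2*54 = (-9/4 + 6)**2*54 = (15/4)**2*54 = (225/16)*54 = 6075/8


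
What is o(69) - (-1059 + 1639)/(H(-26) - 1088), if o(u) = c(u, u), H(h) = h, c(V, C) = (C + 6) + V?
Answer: 80498/557 ≈ 144.52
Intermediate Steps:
c(V, C) = 6 + C + V (c(V, C) = (6 + C) + V = 6 + C + V)
o(u) = 6 + 2*u (o(u) = 6 + u + u = 6 + 2*u)
o(69) - (-1059 + 1639)/(H(-26) - 1088) = (6 + 2*69) - (-1059 + 1639)/(-26 - 1088) = (6 + 138) - 580/(-1114) = 144 - 580*(-1)/1114 = 144 - 1*(-290/557) = 144 + 290/557 = 80498/557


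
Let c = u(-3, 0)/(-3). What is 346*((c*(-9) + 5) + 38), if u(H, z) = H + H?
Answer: 8650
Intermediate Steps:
u(H, z) = 2*H
c = 2 (c = (2*(-3))/(-3) = -6*(-⅓) = 2)
346*((c*(-9) + 5) + 38) = 346*((2*(-9) + 5) + 38) = 346*((-18 + 5) + 38) = 346*(-13 + 38) = 346*25 = 8650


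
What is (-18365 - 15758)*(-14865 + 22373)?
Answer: -256195484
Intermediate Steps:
(-18365 - 15758)*(-14865 + 22373) = -34123*7508 = -256195484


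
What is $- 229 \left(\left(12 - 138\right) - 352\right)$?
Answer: $109462$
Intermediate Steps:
$- 229 \left(\left(12 - 138\right) - 352\right) = - 229 \left(-126 - 352\right) = \left(-229\right) \left(-478\right) = 109462$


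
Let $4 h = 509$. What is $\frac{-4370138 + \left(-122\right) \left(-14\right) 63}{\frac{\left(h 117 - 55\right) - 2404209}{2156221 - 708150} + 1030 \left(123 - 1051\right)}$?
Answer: $\frac{24689807487656}{5536506296063} \approx 4.4595$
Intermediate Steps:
$h = \frac{509}{4}$ ($h = \frac{1}{4} \cdot 509 = \frac{509}{4} \approx 127.25$)
$\frac{-4370138 + \left(-122\right) \left(-14\right) 63}{\frac{\left(h 117 - 55\right) - 2404209}{2156221 - 708150} + 1030 \left(123 - 1051\right)} = \frac{-4370138 + \left(-122\right) \left(-14\right) 63}{\frac{\left(\frac{509}{4} \cdot 117 - 55\right) - 2404209}{2156221 - 708150} + 1030 \left(123 - 1051\right)} = \frac{-4370138 + 1708 \cdot 63}{\frac{\left(\frac{59553}{4} - 55\right) - 2404209}{1448071} + 1030 \left(-928\right)} = \frac{-4370138 + 107604}{\left(\frac{59333}{4} - 2404209\right) \frac{1}{1448071} - 955840} = - \frac{4262534}{\left(- \frac{9557503}{4}\right) \frac{1}{1448071} - 955840} = - \frac{4262534}{- \frac{9557503}{5792284} - 955840} = - \frac{4262534}{- \frac{5536506296063}{5792284}} = \left(-4262534\right) \left(- \frac{5792284}{5536506296063}\right) = \frac{24689807487656}{5536506296063}$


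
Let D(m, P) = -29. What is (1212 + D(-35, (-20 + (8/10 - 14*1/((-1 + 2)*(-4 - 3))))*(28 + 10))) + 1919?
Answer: 3102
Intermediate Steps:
(1212 + D(-35, (-20 + (8/10 - 14*1/((-1 + 2)*(-4 - 3))))*(28 + 10))) + 1919 = (1212 - 29) + 1919 = 1183 + 1919 = 3102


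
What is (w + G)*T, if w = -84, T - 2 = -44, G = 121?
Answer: -1554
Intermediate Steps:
T = -42 (T = 2 - 44 = -42)
(w + G)*T = (-84 + 121)*(-42) = 37*(-42) = -1554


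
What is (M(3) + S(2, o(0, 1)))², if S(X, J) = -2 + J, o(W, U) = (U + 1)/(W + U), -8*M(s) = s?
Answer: 9/64 ≈ 0.14063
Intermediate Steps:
M(s) = -s/8
o(W, U) = (1 + U)/(U + W)
(M(3) + S(2, o(0, 1)))² = (-⅛*3 + (-2 + (1 + 1)/(1 + 0)))² = (-3/8 + (-2 + 2/1))² = (-3/8 + (-2 + 1*2))² = (-3/8 + (-2 + 2))² = (-3/8 + 0)² = (-3/8)² = 9/64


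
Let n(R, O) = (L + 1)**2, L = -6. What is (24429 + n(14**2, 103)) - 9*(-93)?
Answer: 25291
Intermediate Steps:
n(R, O) = 25 (n(R, O) = (-6 + 1)**2 = (-5)**2 = 25)
(24429 + n(14**2, 103)) - 9*(-93) = (24429 + 25) - 9*(-93) = 24454 + 837 = 25291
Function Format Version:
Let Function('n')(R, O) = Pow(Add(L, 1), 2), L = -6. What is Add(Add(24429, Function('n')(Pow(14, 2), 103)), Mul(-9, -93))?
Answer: 25291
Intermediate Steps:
Function('n')(R, O) = 25 (Function('n')(R, O) = Pow(Add(-6, 1), 2) = Pow(-5, 2) = 25)
Add(Add(24429, Function('n')(Pow(14, 2), 103)), Mul(-9, -93)) = Add(Add(24429, 25), Mul(-9, -93)) = Add(24454, 837) = 25291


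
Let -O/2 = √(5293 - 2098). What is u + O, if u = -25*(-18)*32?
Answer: 14400 - 6*√355 ≈ 14287.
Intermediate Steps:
u = 14400 (u = 450*32 = 14400)
O = -6*√355 (O = -2*√(5293 - 2098) = -6*√355 ≈ -113.05)
u + O = 14400 - 6*√355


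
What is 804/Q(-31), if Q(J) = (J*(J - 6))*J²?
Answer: 804/1102267 ≈ 0.00072941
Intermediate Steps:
Q(J) = J³*(-6 + J) (Q(J) = (J*(-6 + J))*J² = J³*(-6 + J))
804/Q(-31) = 804/(((-31)³*(-6 - 31))) = 804/((-29791*(-37))) = 804/1102267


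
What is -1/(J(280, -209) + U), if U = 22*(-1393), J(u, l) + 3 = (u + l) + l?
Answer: 1/30787 ≈ 3.2481e-5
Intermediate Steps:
J(u, l) = -3 + u + 2*l (J(u, l) = -3 + ((u + l) + l) = -3 + ((l + u) + l) = -3 + (u + 2*l) = -3 + u + 2*l)
U = -30646
-1/(J(280, -209) + U) = -1/((-3 + 280 + 2*(-209)) - 30646) = -1/((-3 + 280 - 418) - 30646) = -1/(-141 - 30646) = -1/(-30787) = -1*(-1/30787) = 1/30787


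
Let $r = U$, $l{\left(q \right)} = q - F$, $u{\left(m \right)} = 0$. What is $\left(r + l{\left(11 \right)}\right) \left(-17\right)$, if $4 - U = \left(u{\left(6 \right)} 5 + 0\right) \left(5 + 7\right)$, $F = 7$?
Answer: $-136$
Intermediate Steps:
$U = 4$ ($U = 4 - \left(0 \cdot 5 + 0\right) \left(5 + 7\right) = 4 - \left(0 + 0\right) 12 = 4 - 0 \cdot 12 = 4 - 0 = 4 + 0 = 4$)
$l{\left(q \right)} = -7 + q$ ($l{\left(q \right)} = q - 7 = -7 + q$)
$r = 4$
$\left(r + l{\left(11 \right)}\right) \left(-17\right) = \left(4 + \left(-7 + 11\right)\right) \left(-17\right) = \left(4 + 4\right) \left(-17\right) = 8 \left(-17\right) = -136$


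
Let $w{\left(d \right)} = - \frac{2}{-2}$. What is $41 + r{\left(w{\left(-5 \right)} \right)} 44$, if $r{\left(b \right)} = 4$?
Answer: $217$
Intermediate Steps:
$w{\left(d \right)} = 1$ ($w{\left(d \right)} = \left(-2\right) \left(- \frac{1}{2}\right) = 1$)
$41 + r{\left(w{\left(-5 \right)} \right)} 44 = 41 + 4 \cdot 44 = 41 + 176 = 217$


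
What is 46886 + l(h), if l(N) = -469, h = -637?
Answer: 46417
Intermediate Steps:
46886 + l(h) = 46886 - 469 = 46417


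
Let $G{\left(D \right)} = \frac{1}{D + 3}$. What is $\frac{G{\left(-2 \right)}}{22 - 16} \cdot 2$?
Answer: $\frac{1}{3} \approx 0.33333$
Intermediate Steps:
$G{\left(D \right)} = \frac{1}{3 + D}$
$\frac{G{\left(-2 \right)}}{22 - 16} \cdot 2 = \frac{1}{\left(3 - 2\right) \left(22 - 16\right)} 2 = \frac{1}{1 \cdot 6} \cdot 2 = 1 \cdot \frac{1}{6} \cdot 2 = \frac{1}{6} \cdot 2 = \frac{1}{3}$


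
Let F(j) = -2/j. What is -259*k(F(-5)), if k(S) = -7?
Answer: 1813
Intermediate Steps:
-259*k(F(-5)) = -259*(-7) = 1813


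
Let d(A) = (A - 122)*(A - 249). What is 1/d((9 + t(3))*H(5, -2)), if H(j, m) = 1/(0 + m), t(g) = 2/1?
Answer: 4/129795 ≈ 3.0818e-5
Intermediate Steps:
t(g) = 2 (t(g) = 2*1 = 2)
H(j, m) = 1/m
d(A) = (-249 + A)*(-122 + A) (d(A) = (-122 + A)*(-249 + A) = (-249 + A)*(-122 + A))
1/d((9 + t(3))*H(5, -2)) = 1/(30378 + ((9 + 2)/(-2))² - 371*(9 + 2)/(-2)) = 1/(30378 + (11*(-½))² - 4081*(-1)/2) = 1/(30378 + (-11/2)² - 371*(-11/2)) = 1/(30378 + 121/4 + 4081/2) = 1/(129795/4) = 4/129795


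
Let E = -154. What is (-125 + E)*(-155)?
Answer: 43245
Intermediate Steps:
(-125 + E)*(-155) = (-125 - 154)*(-155) = -279*(-155) = 43245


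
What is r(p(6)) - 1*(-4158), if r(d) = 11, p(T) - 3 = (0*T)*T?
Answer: 4169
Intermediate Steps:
p(T) = 3 (p(T) = 3 + (0*T)*T = 3 + 0*T = 3 + 0 = 3)
r(p(6)) - 1*(-4158) = 11 - 1*(-4158) = 11 + 4158 = 4169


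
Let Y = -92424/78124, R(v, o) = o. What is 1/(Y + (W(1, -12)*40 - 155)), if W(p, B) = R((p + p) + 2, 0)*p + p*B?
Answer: -19531/12425291 ≈ -0.0015719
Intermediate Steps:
W(p, B) = B*p (W(p, B) = 0*p + p*B = 0 + B*p = B*p)
Y = -23106/19531 (Y = -92424*1/78124 = -23106/19531 ≈ -1.1830)
1/(Y + (W(1, -12)*40 - 155)) = 1/(-23106/19531 + (-12*1*40 - 155)) = 1/(-23106/19531 + (-12*40 - 155)) = 1/(-23106/19531 + (-480 - 155)) = 1/(-23106/19531 - 635) = 1/(-12425291/19531) = -19531/12425291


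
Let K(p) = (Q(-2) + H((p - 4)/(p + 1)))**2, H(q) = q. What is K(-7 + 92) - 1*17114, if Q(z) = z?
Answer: -126566863/7396 ≈ -17113.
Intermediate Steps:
K(p) = (-2 + (-4 + p)/(1 + p))**2 (K(p) = (-2 + (p - 4)/(p + 1))**2 = (-2 + (-4 + p)/(1 + p))**2)
K(-7 + 92) - 1*17114 = (6 + (-7 + 92))**2/(1 + (-7 + 92))**2 - 1*17114 = (6 + 85)**2/(1 + 85)**2 - 17114 = 91**2/86**2 - 17114 = (1/7396)*8281 - 17114 = 8281/7396 - 17114 = -126566863/7396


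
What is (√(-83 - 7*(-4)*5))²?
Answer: 57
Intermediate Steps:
(√(-83 - 7*(-4)*5))² = (√(-83 + 28*5))² = (√(-83 + 140))² = (√57)² = 57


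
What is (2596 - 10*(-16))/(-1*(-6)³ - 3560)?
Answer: -689/836 ≈ -0.82416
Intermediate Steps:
(2596 - 10*(-16))/(-1*(-6)³ - 3560) = (2596 + 160)/(-1*(-216) - 3560) = 2756/(216 - 3560) = 2756/(-3344) = 2756*(-1/3344) = -689/836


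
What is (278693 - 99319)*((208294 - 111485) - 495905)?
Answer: -71587445904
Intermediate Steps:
(278693 - 99319)*((208294 - 111485) - 495905) = 179374*(96809 - 495905) = 179374*(-399096) = -71587445904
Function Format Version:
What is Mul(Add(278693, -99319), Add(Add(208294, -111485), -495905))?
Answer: -71587445904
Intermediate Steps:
Mul(Add(278693, -99319), Add(Add(208294, -111485), -495905)) = Mul(179374, Add(96809, -495905)) = Mul(179374, -399096) = -71587445904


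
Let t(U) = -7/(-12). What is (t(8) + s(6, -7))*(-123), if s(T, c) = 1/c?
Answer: -1517/28 ≈ -54.179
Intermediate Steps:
t(U) = 7/12 (t(U) = -7*(-1/12) = 7/12)
(t(8) + s(6, -7))*(-123) = (7/12 + 1/(-7))*(-123) = (7/12 - ⅐)*(-123) = (37/84)*(-123) = -1517/28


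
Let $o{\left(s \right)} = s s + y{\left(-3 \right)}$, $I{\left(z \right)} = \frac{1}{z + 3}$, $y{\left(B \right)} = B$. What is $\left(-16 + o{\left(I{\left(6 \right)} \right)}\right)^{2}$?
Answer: $\frac{2365444}{6561} \approx 360.53$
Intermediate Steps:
$I{\left(z \right)} = \frac{1}{3 + z}$
$o{\left(s \right)} = -3 + s^{2}$ ($o{\left(s \right)} = s s - 3 = s^{2} - 3 = -3 + s^{2}$)
$\left(-16 + o{\left(I{\left(6 \right)} \right)}\right)^{2} = \left(-16 - \left(3 - \left(\frac{1}{3 + 6}\right)^{2}\right)\right)^{2} = \left(-16 - \left(3 - \left(\frac{1}{9}\right)^{2}\right)\right)^{2} = \left(-16 + \left(-3 + \frac{1}{81}\right)\right)^{2} = \left(-16 - \frac{242}{81}\right)^{2} = \left(- \frac{1538}{81}\right)^{2} = \frac{2365444}{6561}$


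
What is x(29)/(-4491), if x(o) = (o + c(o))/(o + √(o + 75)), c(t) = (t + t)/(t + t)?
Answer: -290/1103289 + 20*√26/1103289 ≈ -0.00017042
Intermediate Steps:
c(t) = 1 (c(t) = (2*t)/((2*t)) = (2*t)*(1/(2*t)) = 1)
x(o) = (1 + o)/(o + √(75 + o)) (x(o) = (o + 1)/(o + √(o + 75)) = (1 + o)/(o + √(75 + o)))
x(29)/(-4491) = ((1 + 29)/(29 + √(75 + 29)))/(-4491) = (30/(29 + √104))*(-1/4491) = (30/(29 + 2*√26))*(-1/4491) = -10/(1497*(29 + 2*√26))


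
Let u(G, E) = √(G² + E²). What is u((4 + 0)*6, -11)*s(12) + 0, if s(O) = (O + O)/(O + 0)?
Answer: 2*√697 ≈ 52.802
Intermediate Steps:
s(O) = 2 (s(O) = (2*O)/O = 2)
u(G, E) = √(E² + G²)
u((4 + 0)*6, -11)*s(12) + 0 = √((-11)² + ((4 + 0)*6)²)*2 + 0 = √(121 + (4*6)²)*2 + 0 = √(121 + 24²)*2 + 0 = √(121 + 576)*2 + 0 = √697*2 + 0 = 2*√697 + 0 = 2*√697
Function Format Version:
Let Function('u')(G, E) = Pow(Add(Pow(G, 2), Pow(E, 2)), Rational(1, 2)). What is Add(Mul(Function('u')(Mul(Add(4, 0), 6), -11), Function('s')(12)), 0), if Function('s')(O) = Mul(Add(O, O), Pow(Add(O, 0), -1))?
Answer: Mul(2, Pow(697, Rational(1, 2))) ≈ 52.802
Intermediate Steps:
Function('s')(O) = 2 (Function('s')(O) = Mul(Mul(2, O), Pow(O, -1)) = 2)
Function('u')(G, E) = Pow(Add(Pow(E, 2), Pow(G, 2)), Rational(1, 2))
Add(Mul(Function('u')(Mul(Add(4, 0), 6), -11), Function('s')(12)), 0) = Add(Mul(Pow(Add(Pow(-11, 2), Pow(Mul(Add(4, 0), 6), 2)), Rational(1, 2)), 2), 0) = Add(Mul(Pow(Add(121, Pow(Mul(4, 6), 2)), Rational(1, 2)), 2), 0) = Add(Mul(Pow(Add(121, Pow(24, 2)), Rational(1, 2)), 2), 0) = Add(Mul(Pow(Add(121, 576), Rational(1, 2)), 2), 0) = Add(Mul(Pow(697, Rational(1, 2)), 2), 0) = Add(Mul(2, Pow(697, Rational(1, 2))), 0) = Mul(2, Pow(697, Rational(1, 2)))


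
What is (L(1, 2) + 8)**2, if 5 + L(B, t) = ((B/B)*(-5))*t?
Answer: 49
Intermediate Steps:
L(B, t) = -5 - 5*t (L(B, t) = -5 + ((B/B)*(-5))*t = -5 + (1*(-5))*t = -5 - 5*t)
(L(1, 2) + 8)**2 = ((-5 - 5*2) + 8)**2 = ((-5 - 10) + 8)**2 = (-15 + 8)**2 = (-7)**2 = 49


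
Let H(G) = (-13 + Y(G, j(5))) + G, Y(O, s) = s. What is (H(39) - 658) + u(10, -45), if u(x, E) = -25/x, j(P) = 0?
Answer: -1269/2 ≈ -634.50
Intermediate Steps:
H(G) = -13 + G (H(G) = (-13 + 0) + G = -13 + G)
(H(39) - 658) + u(10, -45) = ((-13 + 39) - 658) - 25/10 = (26 - 658) - 25*⅒ = -632 - 5/2 = -1269/2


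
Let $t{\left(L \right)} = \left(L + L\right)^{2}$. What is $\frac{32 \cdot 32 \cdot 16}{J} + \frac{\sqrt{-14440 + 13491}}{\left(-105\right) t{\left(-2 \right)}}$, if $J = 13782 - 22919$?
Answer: $- \frac{16384}{9137} - \frac{i \sqrt{949}}{1680} \approx -1.7931 - 0.018337 i$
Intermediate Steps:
$t{\left(L \right)} = 4 L^{2}$ ($t{\left(L \right)} = \left(2 L\right)^{2} = 4 L^{2}$)
$J = -9137$ ($J = 13782 - 22919 = -9137$)
$\frac{32 \cdot 32 \cdot 16}{J} + \frac{\sqrt{-14440 + 13491}}{\left(-105\right) t{\left(-2 \right)}} = \frac{32 \cdot 32 \cdot 16}{-9137} + \frac{\sqrt{-14440 + 13491}}{\left(-105\right) 4 \left(-2\right)^{2}} = 1024 \cdot 16 \left(- \frac{1}{9137}\right) + \frac{\sqrt{-949}}{\left(-105\right) 4 \cdot 4} = 16384 \left(- \frac{1}{9137}\right) + \frac{i \sqrt{949}}{\left(-105\right) 16} = - \frac{16384}{9137} + \frac{i \sqrt{949}}{-1680} = - \frac{16384}{9137} + i \sqrt{949} \left(- \frac{1}{1680}\right) = - \frac{16384}{9137} - \frac{i \sqrt{949}}{1680}$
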